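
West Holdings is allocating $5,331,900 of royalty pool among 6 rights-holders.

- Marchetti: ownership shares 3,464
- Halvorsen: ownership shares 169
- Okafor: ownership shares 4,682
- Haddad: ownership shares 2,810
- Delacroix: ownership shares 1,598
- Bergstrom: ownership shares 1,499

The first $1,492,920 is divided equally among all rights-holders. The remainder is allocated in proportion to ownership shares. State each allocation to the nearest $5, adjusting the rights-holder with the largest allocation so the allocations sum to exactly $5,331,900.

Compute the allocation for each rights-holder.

Marchetti: $1,183,865 | Halvorsen: $294,440 | Okafor: $1,512,645 | Haddad: $1,007,330 | Delacroix: $680,170 | Bergstrom: $653,450

First tranche $1,492,920 split equally: $248,820 each.
Remainder $3,838,980 by ownership shares (total 14,222): Marchetti 935,046.18 → $935,045; Halvorsen 45,618.59 → $45,620; Okafor 1,263,823.96 → $1,263,825; Haddad 758,510.32 → $758,510; Delacroix 431,352.13 → $431,350; Bergstrom 404,628.82 → $404,630.
Totals: Marchetti $248,820 + $935,045 = $1,183,865; Halvorsen $248,820 + $45,620 = $294,440; Okafor $248,820 + $1,263,825 = $1,512,645; Haddad $248,820 + $758,510 = $1,007,330; Delacroix $248,820 + $431,350 = $680,170; Bergstrom $248,820 + $404,630 = $653,450.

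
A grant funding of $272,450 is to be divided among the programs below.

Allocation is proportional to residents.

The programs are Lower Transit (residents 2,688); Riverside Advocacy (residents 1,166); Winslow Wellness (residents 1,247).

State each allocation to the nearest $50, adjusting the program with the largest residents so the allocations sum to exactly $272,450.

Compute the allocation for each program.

Lower Transit: $143,550 · Riverside Advocacy: $62,300 · Winslow Wellness: $66,600

Combined residents = 2,688 + 1,166 + 1,247 = 5,101.
Proportional shares: Lower Transit 143,569.03; Riverside Advocacy 62,277.34; Winslow Wellness 66,603.64.
After rounding ($50): Lower Transit $143,550; Riverside Advocacy $62,300; Winslow Wellness $66,600. Sum = $272,450.
No rounding difference to absorb.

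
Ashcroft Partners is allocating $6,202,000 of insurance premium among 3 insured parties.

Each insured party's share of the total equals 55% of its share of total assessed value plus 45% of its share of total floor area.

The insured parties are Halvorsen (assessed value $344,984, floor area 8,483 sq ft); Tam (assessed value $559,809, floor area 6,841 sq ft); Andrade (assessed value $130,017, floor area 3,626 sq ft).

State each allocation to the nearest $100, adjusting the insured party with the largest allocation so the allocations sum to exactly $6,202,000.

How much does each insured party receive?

Assessed value total 1,034,810; floor area total 18,950.
Combined weights (55% assessed value + 45% floor area): Halvorsen 0.3848; Tam 0.4600; Andrade 0.1552.
Raw shares: Halvorsen 2,386,540.53; Tam 2,852,850.86; Andrade 962,608.61.
At nearest $100: Halvorsen $2,386,500; Tam $2,852,900; Andrade $962,600. Sum = $6,202,000.
No rounding difference to absorb.

Halvorsen: $2,386,500 | Tam: $2,852,900 | Andrade: $962,600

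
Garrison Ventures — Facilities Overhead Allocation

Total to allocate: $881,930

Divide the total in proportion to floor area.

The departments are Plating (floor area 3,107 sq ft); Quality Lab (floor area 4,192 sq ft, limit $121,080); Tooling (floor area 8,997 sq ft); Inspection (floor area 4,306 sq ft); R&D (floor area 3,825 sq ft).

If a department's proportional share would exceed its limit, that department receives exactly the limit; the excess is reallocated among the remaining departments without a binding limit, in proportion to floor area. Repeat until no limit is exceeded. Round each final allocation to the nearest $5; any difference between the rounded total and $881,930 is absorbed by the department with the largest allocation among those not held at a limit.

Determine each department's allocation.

Total floor area = 24,427.
Proportional shares (ignoring caps): Plating 112,177.37; Quality Lab 151,350.99; Tooling 324,834.17; Inspection 155,466.93; R&D 138,100.55.
Held at cap: Quality Lab ($121,080); remaining pool $760,850 reallocated over remaining floor area 20,235.
Remaining shares: Plating 116,825.35 → $116,825; Tooling 338,293.42 → $338,295; Inspection 161,908.58 → $161,910; R&D 143,822.65 → $143,825.
Rounding difference −$5 applied to Tooling → $338,290.

Plating: $116,825 · Quality Lab: $121,080 · Tooling: $338,290 · Inspection: $161,910 · R&D: $143,825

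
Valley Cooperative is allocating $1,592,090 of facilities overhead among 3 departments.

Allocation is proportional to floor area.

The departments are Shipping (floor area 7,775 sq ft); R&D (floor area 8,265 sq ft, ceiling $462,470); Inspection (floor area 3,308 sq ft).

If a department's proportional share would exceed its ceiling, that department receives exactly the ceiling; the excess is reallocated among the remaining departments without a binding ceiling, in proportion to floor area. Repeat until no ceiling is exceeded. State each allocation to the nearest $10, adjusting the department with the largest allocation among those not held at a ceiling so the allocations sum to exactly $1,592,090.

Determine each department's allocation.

Shipping: $792,460 · R&D: $462,470 · Inspection: $337,160

Total floor area = 19,348.
Pro-rata shares before constraints: Shipping 639,781.88; R&D 680,102.54; Inspection 272,205.59.
Capped: R&D ($462,470); residual $1,129,620 reallocated over remaining floor area 11,083.
Remaining shares: Shipping 792,456.51 → $792,460; Inspection 337,163.49 → $337,160.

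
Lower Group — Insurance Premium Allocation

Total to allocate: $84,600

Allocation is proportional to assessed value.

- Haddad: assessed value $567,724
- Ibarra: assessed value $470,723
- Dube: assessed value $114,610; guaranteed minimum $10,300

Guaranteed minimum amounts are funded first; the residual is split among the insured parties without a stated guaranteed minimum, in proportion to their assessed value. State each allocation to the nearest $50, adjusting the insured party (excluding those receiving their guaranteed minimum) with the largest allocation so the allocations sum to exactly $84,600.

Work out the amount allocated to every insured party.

Guaranteed amounts: Dube $10,300. Residual $74,300.
Residual split over remaining assessed value 1,038,447: Haddad 40,620.17 → $40,600; Ibarra 33,679.83 → $33,700.

Haddad: $40,600; Ibarra: $33,700; Dube: $10,300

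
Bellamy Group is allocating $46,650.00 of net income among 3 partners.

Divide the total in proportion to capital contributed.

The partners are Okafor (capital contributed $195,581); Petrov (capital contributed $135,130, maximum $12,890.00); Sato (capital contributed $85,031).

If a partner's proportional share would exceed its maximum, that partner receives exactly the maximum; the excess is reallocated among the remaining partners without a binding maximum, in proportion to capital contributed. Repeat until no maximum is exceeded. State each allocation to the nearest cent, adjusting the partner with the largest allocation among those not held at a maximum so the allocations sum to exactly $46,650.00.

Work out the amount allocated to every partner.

Okafor: $23,530.05 · Petrov: $12,890.00 · Sato: $10,229.95

Capital contributed total: 415,742.
Pro-rata shares before constraints: Okafor 21,945.9512; Petrov 15,162.8041; Sato 9,541.2447.
Capped: Petrov ($12,890.00); balance $33,760.00 reallocated over remaining capital contributed 280,612.
Redistributed shares: Okafor 23,530.0506 → $23,530.05; Sato 10,229.9494 → $10,229.95.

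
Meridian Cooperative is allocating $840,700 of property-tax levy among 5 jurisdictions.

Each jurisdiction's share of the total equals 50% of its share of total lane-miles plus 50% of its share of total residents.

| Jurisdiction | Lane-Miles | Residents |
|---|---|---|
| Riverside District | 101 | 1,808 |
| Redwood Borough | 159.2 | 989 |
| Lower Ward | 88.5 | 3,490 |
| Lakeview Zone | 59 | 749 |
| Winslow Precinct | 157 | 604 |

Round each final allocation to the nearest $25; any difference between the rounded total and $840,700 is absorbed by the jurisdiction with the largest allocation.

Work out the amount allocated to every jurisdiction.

Totals — lane-miles 564.7, residents 7,640.
Blended shares (50% lane-miles + 50% residents): Riverside District 0.2078; Redwood Borough 0.2057; Lower Ward 0.3068; Lakeview Zone 0.1013; Winslow Precinct 0.1785.
Pro-rata amounts: Riverside District 174,657.63; Redwood Borough 172,919.32; Lower Ward 257,895.93; Lakeview Zone 85,127.98; Winslow Precinct 150,099.13.
At nearest $25: Riverside District $174,650; Redwood Borough $172,925; Lower Ward $257,900; Lakeview Zone $85,125; Winslow Precinct $150,100. Sum = $840,700.
No rounding difference to absorb.

Riverside District: $174,650 | Redwood Borough: $172,925 | Lower Ward: $257,900 | Lakeview Zone: $85,125 | Winslow Precinct: $150,100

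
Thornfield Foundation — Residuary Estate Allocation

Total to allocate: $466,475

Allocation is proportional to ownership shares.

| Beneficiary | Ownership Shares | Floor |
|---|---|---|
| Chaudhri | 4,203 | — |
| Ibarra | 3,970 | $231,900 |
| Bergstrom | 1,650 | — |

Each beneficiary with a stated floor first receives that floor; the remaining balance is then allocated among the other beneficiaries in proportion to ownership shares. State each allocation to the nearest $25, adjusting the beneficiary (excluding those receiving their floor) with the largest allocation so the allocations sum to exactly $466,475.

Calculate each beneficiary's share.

Guaranteed amounts: Ibarra $231,900. Residual $234,575.
Residual split over remaining ownership shares 5,853: Chaudhri 168,446.73 → $168,450; Bergstrom 66,128.27 → $66,125.

Chaudhri: $168,450 · Ibarra: $231,900 · Bergstrom: $66,125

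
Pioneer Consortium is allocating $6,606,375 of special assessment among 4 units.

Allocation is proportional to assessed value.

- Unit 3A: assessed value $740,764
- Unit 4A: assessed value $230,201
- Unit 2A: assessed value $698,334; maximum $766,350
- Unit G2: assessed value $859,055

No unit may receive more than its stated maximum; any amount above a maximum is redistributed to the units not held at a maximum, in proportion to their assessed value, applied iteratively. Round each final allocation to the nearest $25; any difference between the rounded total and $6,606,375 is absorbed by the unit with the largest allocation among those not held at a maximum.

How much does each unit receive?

Combined assessed value = 2,528,354.
Unconstrained shares: Unit 3A 1,935,553.63; Unit 4A 601,495.73; Unit 2A 1,824,687.63; Unit G2 2,244,638.00.
Capped: Unit 2A ($766,350); remaining pool $5,840,025 reallocated over remaining assessed value 1,830,020.
Remaining shares: Unit 3A 2,363,952.46 → $2,363,950; Unit 4A 734,625.63 → $734,625; Unit G2 2,741,446.91 → $2,741,450.

Unit 3A: $2,363,950 · Unit 4A: $734,625 · Unit 2A: $766,350 · Unit G2: $2,741,450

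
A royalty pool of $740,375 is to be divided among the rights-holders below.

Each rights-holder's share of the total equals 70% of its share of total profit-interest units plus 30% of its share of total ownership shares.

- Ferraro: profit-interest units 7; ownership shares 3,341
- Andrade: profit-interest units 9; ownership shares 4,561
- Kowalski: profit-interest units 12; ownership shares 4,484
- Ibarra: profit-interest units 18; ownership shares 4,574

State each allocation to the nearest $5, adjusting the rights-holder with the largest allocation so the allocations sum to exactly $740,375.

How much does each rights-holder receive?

Ferraro: $122,620 · Andrade: $161,130 · Kowalski: $193,925 · Ibarra: $262,700

Profit-interest units total 46; ownership shares total 16,960.
Combined weights (70% profit-interest units + 30% ownership shares): Ferraro 0.1656; Andrade 0.2176; Kowalski 0.2619; Ibarra 0.3548.
Raw shares: Ferraro 122,620.62; Andrade 161,131.21; Kowalski 193,922.52; Ibarra 262,700.64.
Rounded to nearest $5: Ferraro $122,620; Andrade $161,130; Kowalski $193,925; Ibarra $262,700. Sum = $740,375.
Sum already equals the total — no adjustment.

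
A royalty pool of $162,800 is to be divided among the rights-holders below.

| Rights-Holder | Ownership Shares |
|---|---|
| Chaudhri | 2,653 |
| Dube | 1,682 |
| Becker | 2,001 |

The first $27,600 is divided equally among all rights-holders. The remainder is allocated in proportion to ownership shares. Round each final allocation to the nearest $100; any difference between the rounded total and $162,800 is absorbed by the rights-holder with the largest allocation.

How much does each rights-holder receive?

Equal tier: $27,600 ÷ 3 = $9,200 apiece.
Remainder $135,200 by ownership shares (total 6,336): Chaudhri 56,610.73 → $56,600; Dube 35,891.16 → $35,900; Becker 42,698.11 → $42,700.
Totals: Chaudhri $9,200 + $56,600 = $65,800; Dube $9,200 + $35,900 = $45,100; Becker $9,200 + $42,700 = $51,900.

Chaudhri: $65,800 · Dube: $45,100 · Becker: $51,900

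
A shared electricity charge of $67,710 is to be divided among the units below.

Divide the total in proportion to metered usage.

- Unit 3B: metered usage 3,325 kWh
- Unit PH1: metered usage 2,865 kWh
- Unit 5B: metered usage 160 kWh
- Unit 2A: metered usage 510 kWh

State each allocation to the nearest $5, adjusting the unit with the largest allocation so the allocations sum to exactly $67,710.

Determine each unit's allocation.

Total metered usage = 6,860.
Raw shares: Unit 3B 3,325/6,860 × $67,710 = 32,818.62; Unit PH1 2,865/6,860 × $67,710 = 28,278.30; Unit 5B 160/6,860 × $67,710 = 1,579.24; Unit 2A 510/6,860 × $67,710 = 5,033.83.
After rounding ($5): Unit 3B $32,820; Unit PH1 $28,280; Unit 5B $1,580; Unit 2A $5,035. Sum = $67,715.
Difference $67,710 − $67,715 = −$5 applied to largest allocation (Unit 3B): Unit 3B becomes $32,815.

Unit 3B: $32,815 · Unit PH1: $28,280 · Unit 5B: $1,580 · Unit 2A: $5,035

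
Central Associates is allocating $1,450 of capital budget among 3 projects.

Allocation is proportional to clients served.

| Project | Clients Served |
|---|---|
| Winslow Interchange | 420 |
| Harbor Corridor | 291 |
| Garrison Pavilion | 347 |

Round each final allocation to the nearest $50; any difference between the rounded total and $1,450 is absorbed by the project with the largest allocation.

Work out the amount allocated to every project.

Sum of clients served: 1,058.
Proportional shares: Winslow Interchange 420/1,058 × $1,450 = 575.61; Harbor Corridor 291/1,058 × $1,450 = 398.82; Garrison Pavilion 347/1,058 × $1,450 = 475.57.
After rounding ($50): Winslow Interchange $600; Harbor Corridor $400; Garrison Pavilion $500. Sum = $1,500.
Difference $1,450 − $1,500 = −$50 applied to largest allocation (Winslow Interchange): Winslow Interchange becomes $550.

Winslow Interchange: $550 · Harbor Corridor: $400 · Garrison Pavilion: $500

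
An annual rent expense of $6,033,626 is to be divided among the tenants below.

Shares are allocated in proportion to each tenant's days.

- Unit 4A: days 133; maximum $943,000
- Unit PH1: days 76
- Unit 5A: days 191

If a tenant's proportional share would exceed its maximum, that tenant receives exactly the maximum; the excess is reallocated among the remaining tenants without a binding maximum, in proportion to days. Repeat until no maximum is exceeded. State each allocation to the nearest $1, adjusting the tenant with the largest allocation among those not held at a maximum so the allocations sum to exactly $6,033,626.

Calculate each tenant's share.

Total days = 400.
Proportional shares (ignoring caps): Unit 4A 2,006,180.65; Unit PH1 1,146,388.94; Unit 5A 2,881,056.42.
Cap binds for Unit 4A ($943,000); residual $5,090,626 reallocated over remaining days 267.
Shares after redistribution: Unit PH1 1,449,017.14 → $1,449,017; Unit 5A 3,641,608.86 → $3,641,609.

Unit 4A: $943,000; Unit PH1: $1,449,017; Unit 5A: $3,641,609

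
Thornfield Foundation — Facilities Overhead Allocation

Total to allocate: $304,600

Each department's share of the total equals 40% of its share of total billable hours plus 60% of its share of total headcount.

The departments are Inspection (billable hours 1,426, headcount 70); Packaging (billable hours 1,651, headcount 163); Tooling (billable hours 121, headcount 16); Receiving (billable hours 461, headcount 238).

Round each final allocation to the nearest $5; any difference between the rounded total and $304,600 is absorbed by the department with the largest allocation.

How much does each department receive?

Inspection: $73,755 | Packaging: $116,145 | Tooling: $10,035 | Receiving: $104,665

Totals — billable hours 3,659, headcount 487.
Composite weights (40% billable hours + 60% headcount): Inspection 0.2421; Packaging 0.3813; Tooling 0.0329; Receiving 0.3436.
Raw shares: Inspection 73,753.37; Packaging 116,146.36; Tooling 10,033.58; Receiving 104,666.68.
Rounded to nearest $5: Inspection $73,755; Packaging $116,145; Tooling $10,035; Receiving $104,665. Sum = $304,600.
Sum already equals the total — no adjustment.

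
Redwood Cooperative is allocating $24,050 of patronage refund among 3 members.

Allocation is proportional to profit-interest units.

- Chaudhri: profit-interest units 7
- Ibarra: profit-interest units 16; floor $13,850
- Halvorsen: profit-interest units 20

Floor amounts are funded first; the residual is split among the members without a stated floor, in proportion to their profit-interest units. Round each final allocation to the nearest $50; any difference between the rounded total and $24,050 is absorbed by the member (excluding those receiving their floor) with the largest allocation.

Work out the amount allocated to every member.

Chaudhri: $2,650; Ibarra: $13,850; Halvorsen: $7,550

Fund the minimums — Ibarra $13,850. Balance $10,200.
Balance split over remaining profit-interest units 27: Chaudhri 2,644.44 → $2,650; Halvorsen 7,555.56 → $7,550.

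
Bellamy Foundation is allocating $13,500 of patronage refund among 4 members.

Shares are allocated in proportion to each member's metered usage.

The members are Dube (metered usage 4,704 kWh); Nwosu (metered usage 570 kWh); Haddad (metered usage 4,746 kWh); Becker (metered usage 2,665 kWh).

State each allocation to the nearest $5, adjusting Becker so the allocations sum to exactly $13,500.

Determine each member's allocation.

Total metered usage = 12,685.
Pro-rata amounts: Dube 4,704/12,685 × $13,500 = 5,006.23; Nwosu 570/12,685 × $13,500 = 606.62; Haddad 4,746/12,685 × $13,500 = 5,050.93; Becker 2,665/12,685 × $13,500 = 2,836.22.
At nearest $5: Dube $5,005; Nwosu $605; Haddad $5,050; Becker $2,835. Sum = $13,495.
Difference $13,500 − $13,495 = +$5 applied to Becker: Becker becomes $2,840.

Dube: $5,005 | Nwosu: $605 | Haddad: $5,050 | Becker: $2,840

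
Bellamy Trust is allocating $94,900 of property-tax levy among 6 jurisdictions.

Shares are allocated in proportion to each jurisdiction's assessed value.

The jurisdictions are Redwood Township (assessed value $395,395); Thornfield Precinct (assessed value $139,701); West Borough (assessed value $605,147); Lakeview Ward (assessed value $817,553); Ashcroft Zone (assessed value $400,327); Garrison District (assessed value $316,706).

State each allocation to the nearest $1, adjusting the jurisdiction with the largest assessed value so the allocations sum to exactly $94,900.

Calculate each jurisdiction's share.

Sum of assessed value: 2,674,829.
Pro-rata amounts: Redwood Township 395,395/2,674,829 × $94,900 = 14,028.18; Thornfield Precinct 139,701/2,674,829 × $94,900 = 4,956.44; West Borough 605,147/2,674,829 × $94,900 = 21,469.95; Lakeview Ward 817,553/2,674,829 × $94,900 = 29,005.88; Ashcroft Zone 400,327/2,674,829 × $94,900 = 14,203.16; Garrison District 316,706/2,674,829 × $94,900 = 11,236.38.
At nearest $1: Redwood Township $14,028; Thornfield Precinct $4,956; West Borough $21,470; Lakeview Ward $29,006; Ashcroft Zone $14,203; Garrison District $11,236. Sum = $94,899.
Difference $94,900 − $94,899 = +$1 applied to largest assessed value (Lakeview Ward): Lakeview Ward becomes $29,007.

Redwood Township: $14,028 | Thornfield Precinct: $4,956 | West Borough: $21,470 | Lakeview Ward: $29,007 | Ashcroft Zone: $14,203 | Garrison District: $11,236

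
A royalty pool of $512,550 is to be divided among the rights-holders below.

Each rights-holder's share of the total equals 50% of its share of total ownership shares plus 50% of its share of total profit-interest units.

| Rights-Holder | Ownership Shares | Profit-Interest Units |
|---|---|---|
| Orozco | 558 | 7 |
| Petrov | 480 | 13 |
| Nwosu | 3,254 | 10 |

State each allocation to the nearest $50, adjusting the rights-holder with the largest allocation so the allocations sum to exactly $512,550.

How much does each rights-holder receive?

Orozco: $93,100 · Petrov: $139,700 · Nwosu: $279,750

Ownership shares total 4,292; profit-interest units total 30.
Combined weights (50% ownership shares + 50% profit-interest units): Orozco 0.1817; Petrov 0.2726; Nwosu 0.5457.
Unrounded shares: Orozco 93,115.64; Petrov 139,713.26; Nwosu 279,721.10.
At nearest $50: Orozco $93,100; Petrov $139,700; Nwosu $279,700. Sum = $512,500.
Difference $512,550 − $512,500 = +$50 applied to largest allocation (Nwosu): Nwosu becomes $279,750.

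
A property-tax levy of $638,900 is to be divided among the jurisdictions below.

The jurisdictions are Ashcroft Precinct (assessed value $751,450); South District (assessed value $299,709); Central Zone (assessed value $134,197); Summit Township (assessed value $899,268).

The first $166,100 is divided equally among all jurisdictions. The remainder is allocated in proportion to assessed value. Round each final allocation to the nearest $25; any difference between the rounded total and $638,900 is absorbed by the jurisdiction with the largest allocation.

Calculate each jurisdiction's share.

Ashcroft Precinct: $211,950 | South District: $109,500 | Central Zone: $71,950 | Summit Township: $245,500

Equal tier: $166,100 ÷ 4 = $41,525 apiece.
Remainder $472,800 by assessed value (total 2,084,624): Ashcroft Precinct 170,431.48 → $170,425; South District 67,975.05 → $67,975; Central Zone 30,436.35 → $30,425; Summit Township 203,957.12 → $203,950.
Rounding difference +$25 on remainder applied to Summit Township.
Totals: Ashcroft Precinct $41,525 + $170,425 = $211,950; South District $41,525 + $67,975 = $109,500; Central Zone $41,525 + $30,425 = $71,950; Summit Township $41,525 + $203,975 = $245,500.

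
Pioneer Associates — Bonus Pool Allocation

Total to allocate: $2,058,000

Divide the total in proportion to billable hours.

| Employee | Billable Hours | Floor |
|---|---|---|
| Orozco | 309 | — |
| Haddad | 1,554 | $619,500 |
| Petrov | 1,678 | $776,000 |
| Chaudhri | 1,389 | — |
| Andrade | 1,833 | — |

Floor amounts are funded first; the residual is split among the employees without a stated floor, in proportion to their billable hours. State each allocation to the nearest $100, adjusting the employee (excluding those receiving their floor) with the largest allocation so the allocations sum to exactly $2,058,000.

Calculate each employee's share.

Orozco: $58,000 · Haddad: $619,500 · Petrov: $776,000 · Chaudhri: $260,600 · Andrade: $343,900

Guaranteed amounts: Haddad $619,500; Petrov $776,000. Residual $662,500.
Residual split over remaining billable hours 3,531: Orozco 57,975.79 → $58,000; Chaudhri 260,609.60 → $260,600; Andrade 343,914.61 → $343,900.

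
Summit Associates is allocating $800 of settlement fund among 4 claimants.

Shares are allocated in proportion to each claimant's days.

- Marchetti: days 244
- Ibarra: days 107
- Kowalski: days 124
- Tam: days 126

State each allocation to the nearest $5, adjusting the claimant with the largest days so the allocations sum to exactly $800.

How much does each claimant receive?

Marchetti: $325; Ibarra: $140; Kowalski: $165; Tam: $170

Total days = 244 + 107 + 124 + 126 = 601.
Pro-rata amounts: Marchetti 324.79; Ibarra 142.43; Kowalski 165.06; Tam 167.72.
After rounding ($5): Marchetti $325; Ibarra $140; Kowalski $165; Tam $170. Sum = $800.
No rounding difference to absorb.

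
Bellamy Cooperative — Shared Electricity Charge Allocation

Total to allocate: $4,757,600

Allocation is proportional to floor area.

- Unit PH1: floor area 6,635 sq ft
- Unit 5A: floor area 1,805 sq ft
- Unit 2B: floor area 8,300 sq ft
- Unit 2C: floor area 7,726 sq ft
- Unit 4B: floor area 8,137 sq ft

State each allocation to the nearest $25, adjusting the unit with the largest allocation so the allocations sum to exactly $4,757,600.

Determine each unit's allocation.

Unit PH1: $968,225 | Unit 5A: $263,400 | Unit 2B: $1,211,150 | Unit 2C: $1,127,425 | Unit 4B: $1,187,400

Floor area total: 32,603.
Raw shares: Unit PH1 6,635/32,603 × $4,757,600 = 968,213.85; Unit 5A 1,805/32,603 × $4,757,600 = 263,395.02; Unit 2B 8,300/32,603 × $4,757,600 = 1,211,179.34; Unit 2C 7,726/32,603 × $4,757,600 = 1,127,418.26; Unit 4B 8,137/32,603 × $4,757,600 = 1,187,393.53.
Rounded to nearest $25: Unit PH1 $968,225; Unit 5A $263,400; Unit 2B $1,211,175; Unit 2C $1,127,425; Unit 4B $1,187,400. Sum = $4,757,625.
Difference $4,757,600 − $4,757,625 = −$25 applied to largest allocation (Unit 2B): Unit 2B becomes $1,211,150.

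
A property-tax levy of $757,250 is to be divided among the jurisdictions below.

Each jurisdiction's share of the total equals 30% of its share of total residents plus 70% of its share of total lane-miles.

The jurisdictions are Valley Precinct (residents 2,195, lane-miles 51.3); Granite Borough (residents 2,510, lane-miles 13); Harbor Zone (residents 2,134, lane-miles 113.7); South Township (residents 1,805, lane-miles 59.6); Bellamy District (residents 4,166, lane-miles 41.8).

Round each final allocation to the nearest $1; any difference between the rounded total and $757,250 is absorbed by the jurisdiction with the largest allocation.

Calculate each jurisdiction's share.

Residents total 12,810; lane-miles total 279.4.
Composite weights (30% residents + 70% lane-miles): Valley Precinct 0.1799; Granite Borough 0.0914; Harbor Zone 0.3348; South Township 0.1916; Bellamy District 0.2023.
Unrounded shares: Valley Precinct 136,252.42; Granite Borough 69,176.30; Harbor Zone 253,555.32; South Township 145,082.76; Bellamy District 153,183.20.
Rounded to nearest $1: Valley Precinct $136,252; Granite Borough $69,176; Harbor Zone $253,555; South Township $145,083; Bellamy District $153,183. Sum = $757,249.
Difference $757,250 − $757,249 = +$1 applied to largest allocation (Harbor Zone): Harbor Zone becomes $253,556.

Valley Precinct: $136,252 · Granite Borough: $69,176 · Harbor Zone: $253,556 · South Township: $145,083 · Bellamy District: $153,183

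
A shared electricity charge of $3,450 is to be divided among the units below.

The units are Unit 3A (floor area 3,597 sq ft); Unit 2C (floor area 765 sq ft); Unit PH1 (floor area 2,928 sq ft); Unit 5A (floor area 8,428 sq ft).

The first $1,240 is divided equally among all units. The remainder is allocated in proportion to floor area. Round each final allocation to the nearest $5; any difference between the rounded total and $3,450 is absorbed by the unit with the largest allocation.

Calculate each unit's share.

Unit 3A: $815 · Unit 2C: $420 · Unit PH1: $720 · Unit 5A: $1,495

Equal tier: $1,240 ÷ 4 = $310 apiece.
Remainder $2,210 by floor area (total 15,718): Unit 3A 505.75 → $505; Unit 2C 107.56 → $110; Unit PH1 411.69 → $410; Unit 5A 1,185.00 → $1,185.
Totals: Unit 3A $310 + $505 = $815; Unit 2C $310 + $110 = $420; Unit PH1 $310 + $410 = $720; Unit 5A $310 + $1,185 = $1,495.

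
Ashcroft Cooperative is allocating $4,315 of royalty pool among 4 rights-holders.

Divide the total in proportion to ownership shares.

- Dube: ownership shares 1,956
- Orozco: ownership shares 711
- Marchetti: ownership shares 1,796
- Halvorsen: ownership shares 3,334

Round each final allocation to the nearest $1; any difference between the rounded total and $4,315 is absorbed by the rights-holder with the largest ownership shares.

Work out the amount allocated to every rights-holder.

Dube: $1,082 | Orozco: $393 | Marchetti: $994 | Halvorsen: $1,846

Sum of ownership shares: 1,956 + 711 + 1,796 + 3,334 = 7,797.
Raw shares: Dube 1,082.49; Orozco 393.48; Marchetti 993.94; Halvorsen 1,845.10.
At nearest $1: Dube $1,082; Orozco $393; Marchetti $994; Halvorsen $1,845. Sum = $4,314.
Difference $4,315 − $4,314 = +$1 applied to largest ownership shares (Halvorsen): Halvorsen becomes $1,846.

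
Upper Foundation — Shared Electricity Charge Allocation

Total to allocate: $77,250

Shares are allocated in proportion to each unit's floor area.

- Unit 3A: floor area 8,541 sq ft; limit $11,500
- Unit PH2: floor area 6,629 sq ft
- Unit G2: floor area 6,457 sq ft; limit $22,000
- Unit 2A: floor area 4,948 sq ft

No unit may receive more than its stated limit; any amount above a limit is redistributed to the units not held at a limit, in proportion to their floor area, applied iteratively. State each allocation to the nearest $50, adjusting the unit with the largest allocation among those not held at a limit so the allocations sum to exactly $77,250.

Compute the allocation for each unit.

Total floor area = 26,575.
Unconstrained shares: Unit 3A 24,827.55; Unit PH2 19,269.62; Unit G2 18,769.64; Unit 2A 14,383.18.
Capped: Unit 3A ($11,500); remaining pool $65,750 reallocated over remaining floor area 18,034.
Capped: Unit G2 ($22,000); remaining pool $43,750 reallocated over remaining floor area 11,577.
Remaining shares: Unit PH2 25,051.29 → $25,050; Unit 2A 18,698.71 → $18,700.

Unit 3A: $11,500; Unit PH2: $25,050; Unit G2: $22,000; Unit 2A: $18,700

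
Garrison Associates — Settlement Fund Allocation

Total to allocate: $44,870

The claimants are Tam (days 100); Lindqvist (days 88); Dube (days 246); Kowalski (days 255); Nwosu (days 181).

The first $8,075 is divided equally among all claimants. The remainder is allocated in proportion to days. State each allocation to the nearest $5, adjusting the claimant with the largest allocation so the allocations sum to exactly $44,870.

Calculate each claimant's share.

Equal tier: $8,075 ÷ 5 = $1,615 apiece.
Remainder $36,795 by days (total 870): Tam 4,229.31 → $4,230; Lindqvist 3,721.79 → $3,720; Dube 10,404.10 → $10,405; Kowalski 10,784.74 → $10,785; Nwosu 7,655.05 → $7,655.
Totals: Tam $1,615 + $4,230 = $5,845; Lindqvist $1,615 + $3,720 = $5,335; Dube $1,615 + $10,405 = $12,020; Kowalski $1,615 + $10,785 = $12,400; Nwosu $1,615 + $7,655 = $9,270.

Tam: $5,845 | Lindqvist: $5,335 | Dube: $12,020 | Kowalski: $12,400 | Nwosu: $9,270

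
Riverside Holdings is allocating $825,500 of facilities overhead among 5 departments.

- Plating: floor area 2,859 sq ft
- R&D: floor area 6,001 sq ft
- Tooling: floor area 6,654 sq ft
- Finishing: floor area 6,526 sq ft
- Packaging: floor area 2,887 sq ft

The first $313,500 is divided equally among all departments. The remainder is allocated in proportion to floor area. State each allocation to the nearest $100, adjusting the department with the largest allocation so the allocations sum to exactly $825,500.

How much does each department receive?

Plating: $121,400 · R&D: $186,000 · Tooling: $199,400 · Finishing: $196,700 · Packaging: $122,000

First tranche $313,500 split equally: $62,700 each.
Remainder $512,000 by floor area (total 24,927): Plating 58,723.79 → $58,700; R&D 123,260.40 → $123,300; Tooling 136,673.01 → $136,700; Finishing 134,043.89 → $134,000; Packaging 59,298.91 → $59,300.
Totals: Plating $62,700 + $58,700 = $121,400; R&D $62,700 + $123,300 = $186,000; Tooling $62,700 + $136,700 = $199,400; Finishing $62,700 + $134,000 = $196,700; Packaging $62,700 + $59,300 = $122,000.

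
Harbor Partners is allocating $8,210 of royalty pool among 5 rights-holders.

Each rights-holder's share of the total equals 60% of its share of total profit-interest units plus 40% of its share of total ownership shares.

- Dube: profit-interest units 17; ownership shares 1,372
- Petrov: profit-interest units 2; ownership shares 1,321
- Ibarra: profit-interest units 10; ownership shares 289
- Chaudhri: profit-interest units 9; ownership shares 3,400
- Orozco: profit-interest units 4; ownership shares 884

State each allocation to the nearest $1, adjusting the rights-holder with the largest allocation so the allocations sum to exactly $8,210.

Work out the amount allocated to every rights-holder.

Dube: $2,614; Petrov: $832; Ibarra: $1,303; Chaudhri: $2,592; Orozco: $869

Totals — profit-interest units 42, ownership shares 7,266.
Composite weights (60% profit-interest units + 40% ownership shares): Dube 0.3184; Petrov 0.1013; Ibarra 0.1588; Chaudhri 0.3157; Orozco 0.1058.
Pro-rata amounts: Dube 2,613.96; Petrov 831.62; Ibarra 1,303.48; Chaudhri 2,592.26; Orozco 868.68.
Rounded to nearest $1: Dube $2,614; Petrov $832; Ibarra $1,303; Chaudhri $2,592; Orozco $869. Sum = $8,210.
No rounding difference to absorb.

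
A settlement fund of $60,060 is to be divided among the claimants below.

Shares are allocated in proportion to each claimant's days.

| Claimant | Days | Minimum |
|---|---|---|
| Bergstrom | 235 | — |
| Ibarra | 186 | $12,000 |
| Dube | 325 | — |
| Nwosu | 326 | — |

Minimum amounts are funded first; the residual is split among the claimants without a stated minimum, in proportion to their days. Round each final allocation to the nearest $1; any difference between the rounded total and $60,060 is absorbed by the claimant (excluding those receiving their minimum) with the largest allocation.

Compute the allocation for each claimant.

Fund the minimums — Ibarra $12,000. Remaining pool $48,060.
Remaining pool split over remaining days 886: Bergstrom 12,747.29 → $12,747; Dube 17,629.23 → $17,629; Nwosu 17,683.48 → $17,683.
Rounding difference +$1 applied to Nwosu → $17,684.

Bergstrom: $12,747 · Ibarra: $12,000 · Dube: $17,629 · Nwosu: $17,684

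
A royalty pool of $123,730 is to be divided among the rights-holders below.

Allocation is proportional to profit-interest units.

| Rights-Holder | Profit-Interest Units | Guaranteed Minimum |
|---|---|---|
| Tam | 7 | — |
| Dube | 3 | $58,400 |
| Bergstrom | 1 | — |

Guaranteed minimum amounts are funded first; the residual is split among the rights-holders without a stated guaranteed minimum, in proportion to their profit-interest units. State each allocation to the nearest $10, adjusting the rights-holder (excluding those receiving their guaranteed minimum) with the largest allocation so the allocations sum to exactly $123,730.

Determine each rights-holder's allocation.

Minimums first: Dube $58,400. Remaining pool $65,330.
Remaining pool split over remaining profit-interest units 8: Tam 57,163.75 → $57,160; Bergstrom 8,166.25 → $8,170.

Tam: $57,160; Dube: $58,400; Bergstrom: $8,170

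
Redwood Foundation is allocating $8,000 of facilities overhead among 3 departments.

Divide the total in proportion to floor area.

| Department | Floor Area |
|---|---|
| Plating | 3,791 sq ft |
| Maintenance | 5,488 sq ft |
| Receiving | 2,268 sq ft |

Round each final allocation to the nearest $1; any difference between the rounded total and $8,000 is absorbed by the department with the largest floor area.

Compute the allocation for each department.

Plating: $2,626 | Maintenance: $3,803 | Receiving: $1,571

Floor area total: 11,547.
Raw shares: Plating 3,791/11,547 × $8,000 = 2,626.48; Maintenance 5,488/11,547 × $8,000 = 3,802.20; Receiving 2,268/11,547 × $8,000 = 1,571.32.
After rounding ($1): Plating $2,626; Maintenance $3,802; Receiving $1,571. Sum = $7,999.
Difference $8,000 − $7,999 = +$1 applied to largest floor area (Maintenance): Maintenance becomes $3,803.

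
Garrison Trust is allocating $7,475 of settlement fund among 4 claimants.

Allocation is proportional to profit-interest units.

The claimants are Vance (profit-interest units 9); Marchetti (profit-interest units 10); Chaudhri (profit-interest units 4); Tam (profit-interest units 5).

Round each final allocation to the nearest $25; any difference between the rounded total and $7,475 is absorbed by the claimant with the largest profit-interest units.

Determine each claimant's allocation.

Vance: $2,400; Marchetti: $2,675; Chaudhri: $1,075; Tam: $1,325

Combined profit-interest units = 9 + 10 + 4 + 5 = 28.
Proportional shares: Vance 2,402.68; Marchetti 2,669.64; Chaudhri 1,067.86; Tam 1,334.82.
After rounding ($25): Vance $2,400; Marchetti $2,675; Chaudhri $1,075; Tam $1,325. Sum = $7,475.
Rounded total matches; no reconciliation needed.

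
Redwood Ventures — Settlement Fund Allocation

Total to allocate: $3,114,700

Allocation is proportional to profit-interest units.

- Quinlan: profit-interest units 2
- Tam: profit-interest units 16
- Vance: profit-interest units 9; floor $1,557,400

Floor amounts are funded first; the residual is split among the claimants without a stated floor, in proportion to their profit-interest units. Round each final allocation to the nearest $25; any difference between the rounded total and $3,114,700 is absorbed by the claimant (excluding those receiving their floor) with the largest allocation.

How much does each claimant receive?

Minimums first: Vance $1,557,400. Residual $1,557,300.
Residual split over remaining profit-interest units 18: Quinlan 173,033.33 → $173,025; Tam 1,384,266.67 → $1,384,275.

Quinlan: $173,025; Tam: $1,384,275; Vance: $1,557,400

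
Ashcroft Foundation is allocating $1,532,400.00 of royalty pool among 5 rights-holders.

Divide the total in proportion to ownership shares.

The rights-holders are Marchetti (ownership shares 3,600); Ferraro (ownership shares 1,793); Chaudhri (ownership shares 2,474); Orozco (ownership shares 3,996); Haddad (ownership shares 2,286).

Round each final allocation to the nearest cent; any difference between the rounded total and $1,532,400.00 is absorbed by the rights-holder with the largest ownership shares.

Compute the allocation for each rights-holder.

Marchetti: $389,896.11; Ferraro: $194,189.92; Chaudhri: $267,945.27; Orozco: $432,784.67; Haddad: $247,584.03

Combined ownership shares = 3,600 + 1,793 + 2,474 + 3,996 + 2,286 = 14,149.
Proportional shares: Marchetti 389,896.1057; Ferraro 194,189.9215; Chaudhri 267,945.2682; Orozco 432,784.6774; Haddad 247,584.0271.
At nearest cent: Marchetti $389,896.11; Ferraro $194,189.92; Chaudhri $267,945.27; Orozco $432,784.68; Haddad $247,584.03. Sum = $1,532,400.01.
Difference $1,532,400.00 − $1,532,400.01 = −$0.01 applied to largest ownership shares (Orozco): Orozco becomes $432,784.67.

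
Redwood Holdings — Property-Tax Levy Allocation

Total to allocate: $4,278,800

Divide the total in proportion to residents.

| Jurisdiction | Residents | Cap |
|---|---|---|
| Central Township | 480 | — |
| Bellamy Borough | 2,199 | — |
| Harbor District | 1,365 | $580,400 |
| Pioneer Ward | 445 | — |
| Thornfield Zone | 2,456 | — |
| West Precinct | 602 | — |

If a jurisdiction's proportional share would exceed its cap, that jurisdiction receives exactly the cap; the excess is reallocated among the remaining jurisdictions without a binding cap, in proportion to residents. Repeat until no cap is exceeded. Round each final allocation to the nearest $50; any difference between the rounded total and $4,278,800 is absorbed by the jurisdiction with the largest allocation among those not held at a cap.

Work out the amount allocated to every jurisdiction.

Sum of residents: 7,547.
Unconstrained shares: Central Township 272,137.80; Bellamy Borough 1,246,731.31; Harbor District 773,891.88; Pioneer Ward 252,294.42; Thornfield Zone 1,392,438.43; West Precinct 341,306.16.
Cap binds for Harbor District ($580,400); remaining pool $3,698,400 reallocated over remaining residents 6,182.
Remaining shares: Central Township 287,161.44 → $287,150; Bellamy Borough 1,315,558.33 → $1,315,550; Pioneer Ward 266,222.58 → $266,200; Thornfield Zone 1,469,309.35 → $1,469,300; West Precinct 360,148.30 → $360,150.
Rounding difference +$50 applied to Thornfield Zone → $1,469,350.

Central Township: $287,150 | Bellamy Borough: $1,315,550 | Harbor District: $580,400 | Pioneer Ward: $266,200 | Thornfield Zone: $1,469,350 | West Precinct: $360,150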